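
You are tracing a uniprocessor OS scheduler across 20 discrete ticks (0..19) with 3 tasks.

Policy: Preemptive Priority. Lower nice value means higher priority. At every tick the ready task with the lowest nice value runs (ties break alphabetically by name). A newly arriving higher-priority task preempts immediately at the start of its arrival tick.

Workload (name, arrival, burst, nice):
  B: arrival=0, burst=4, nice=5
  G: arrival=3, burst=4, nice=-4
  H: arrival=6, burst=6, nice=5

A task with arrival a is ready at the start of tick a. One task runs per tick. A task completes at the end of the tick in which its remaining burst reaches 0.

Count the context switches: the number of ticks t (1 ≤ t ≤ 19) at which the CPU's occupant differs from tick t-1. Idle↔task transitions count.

t=0: ready={B} → run B
t=1: ready={B} → run B
t=2: ready={B} → run B
t=3: ready={B,G} → run G
t=4: ready={B,G} → run G
t=5: ready={B,G} → run G
t=6: ready={B,G,H} → run G
t=7: ready={B,H} → run B
t=8: ready={H} → run H
t=9: ready={H} → run H
t=10: ready={H} → run H
t=11: ready={H} → run H
t=12: ready={H} → run H
t=13: ready={H} → run H
t=14: (idle)
t=15: (idle)
t=16: (idle)
t=17: (idle)
t=18: (idle)
t=19: (idle)

context switches = 4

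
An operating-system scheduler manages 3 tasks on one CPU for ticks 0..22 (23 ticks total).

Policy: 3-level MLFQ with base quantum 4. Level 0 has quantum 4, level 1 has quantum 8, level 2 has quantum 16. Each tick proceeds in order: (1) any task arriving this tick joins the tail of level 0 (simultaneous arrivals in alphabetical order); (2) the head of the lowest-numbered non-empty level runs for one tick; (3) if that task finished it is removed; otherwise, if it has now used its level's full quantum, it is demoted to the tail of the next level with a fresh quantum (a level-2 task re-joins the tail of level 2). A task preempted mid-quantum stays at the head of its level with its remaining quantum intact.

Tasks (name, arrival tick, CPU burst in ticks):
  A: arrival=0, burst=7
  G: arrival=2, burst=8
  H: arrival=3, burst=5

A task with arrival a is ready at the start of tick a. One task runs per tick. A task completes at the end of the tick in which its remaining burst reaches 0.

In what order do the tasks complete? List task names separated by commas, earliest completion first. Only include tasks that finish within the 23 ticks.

t=0: L0/L1/L2 = A/-/- → run A
t=1: L0/L1/L2 = A/-/- → run A
t=2: L0/L1/L2 = AG/-/- → run A
t=3: L0/L1/L2 = AGH/-/- → run A
t=4: L0/L1/L2 = GH/A/- → run G
t=5: L0/L1/L2 = GH/A/- → run G
t=6: L0/L1/L2 = GH/A/- → run G
t=7: L0/L1/L2 = GH/A/- → run G
t=8: L0/L1/L2 = H/AG/- → run H
t=9: L0/L1/L2 = H/AG/- → run H
t=10: L0/L1/L2 = H/AG/- → run H
t=11: L0/L1/L2 = H/AG/- → run H
t=12: L0/L1/L2 = -/AGH/- → run A
t=13: L0/L1/L2 = -/AGH/- → run A
t=14: L0/L1/L2 = -/AGH/- → run A
t=15: L0/L1/L2 = -/GH/- → run G
t=16: L0/L1/L2 = -/GH/- → run G
t=17: L0/L1/L2 = -/GH/- → run G
t=18: L0/L1/L2 = -/GH/- → run G
t=19: L0/L1/L2 = -/H/- → run H
t=20: (idle)
t=21: (idle)
t=22: (idle)

completion order = A, G, H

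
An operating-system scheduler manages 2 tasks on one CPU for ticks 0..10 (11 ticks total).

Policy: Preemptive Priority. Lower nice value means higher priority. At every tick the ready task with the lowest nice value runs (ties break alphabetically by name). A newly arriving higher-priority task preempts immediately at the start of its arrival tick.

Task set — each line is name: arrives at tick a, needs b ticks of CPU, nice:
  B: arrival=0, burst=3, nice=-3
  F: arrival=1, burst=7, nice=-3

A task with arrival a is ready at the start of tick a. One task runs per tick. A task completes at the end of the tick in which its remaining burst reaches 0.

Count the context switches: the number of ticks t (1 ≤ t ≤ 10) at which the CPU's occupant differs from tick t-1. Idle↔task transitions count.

t=0: ready={B} → run B
t=1: ready={B,F} → run B
t=2: ready={B,F} → run B
t=3: ready={F} → run F
t=4: ready={F} → run F
t=5: ready={F} → run F
t=6: ready={F} → run F
t=7: ready={F} → run F
t=8: ready={F} → run F
t=9: ready={F} → run F
t=10: (idle)

context switches = 2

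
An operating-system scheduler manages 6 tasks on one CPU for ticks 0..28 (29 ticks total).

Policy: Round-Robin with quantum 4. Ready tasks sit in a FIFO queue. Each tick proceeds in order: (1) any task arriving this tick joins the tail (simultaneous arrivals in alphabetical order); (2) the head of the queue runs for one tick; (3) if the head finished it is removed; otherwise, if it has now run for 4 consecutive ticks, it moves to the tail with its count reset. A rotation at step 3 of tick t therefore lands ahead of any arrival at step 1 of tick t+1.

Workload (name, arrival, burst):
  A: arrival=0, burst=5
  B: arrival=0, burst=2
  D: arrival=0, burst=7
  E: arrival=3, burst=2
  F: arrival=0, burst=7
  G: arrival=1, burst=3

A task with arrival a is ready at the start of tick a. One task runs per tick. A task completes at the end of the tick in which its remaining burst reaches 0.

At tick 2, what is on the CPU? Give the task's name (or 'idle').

t=0: queue=[A,B,D,F] q_used=0 → run A
t=1: queue=[A,B,D,F,G] q_used=1 → run A
t=2: queue=[A,B,D,F,G] q_used=2 → run A
t=3: queue=[A,B,D,F,G,E] q_used=3 → run A
t=4: queue=[B,D,F,G,E,A] q_used=0 → run B
t=5: queue=[B,D,F,G,E,A] q_used=1 → run B
t=6: queue=[D,F,G,E,A] q_used=0 → run D
t=7: queue=[D,F,G,E,A] q_used=1 → run D
t=8: queue=[D,F,G,E,A] q_used=2 → run D
t=9: queue=[D,F,G,E,A] q_used=3 → run D
t=10: queue=[F,G,E,A,D] q_used=0 → run F
t=11: queue=[F,G,E,A,D] q_used=1 → run F
t=12: queue=[F,G,E,A,D] q_used=2 → run F
t=13: queue=[F,G,E,A,D] q_used=3 → run F
t=14: queue=[G,E,A,D,F] q_used=0 → run G
t=15: queue=[G,E,A,D,F] q_used=1 → run G
t=16: queue=[G,E,A,D,F] q_used=2 → run G
t=17: queue=[E,A,D,F] q_used=0 → run E
t=18: queue=[E,A,D,F] q_used=1 → run E
t=19: queue=[A,D,F] q_used=0 → run A
t=20: queue=[D,F] q_used=0 → run D
t=21: queue=[D,F] q_used=1 → run D
t=22: queue=[D,F] q_used=2 → run D
t=23: queue=[F] q_used=0 → run F
t=24: queue=[F] q_used=1 → run F
t=25: queue=[F] q_used=2 → run F
t=26: (idle)
t=27: (idle)
t=28: (idle)

running at tick 2 = A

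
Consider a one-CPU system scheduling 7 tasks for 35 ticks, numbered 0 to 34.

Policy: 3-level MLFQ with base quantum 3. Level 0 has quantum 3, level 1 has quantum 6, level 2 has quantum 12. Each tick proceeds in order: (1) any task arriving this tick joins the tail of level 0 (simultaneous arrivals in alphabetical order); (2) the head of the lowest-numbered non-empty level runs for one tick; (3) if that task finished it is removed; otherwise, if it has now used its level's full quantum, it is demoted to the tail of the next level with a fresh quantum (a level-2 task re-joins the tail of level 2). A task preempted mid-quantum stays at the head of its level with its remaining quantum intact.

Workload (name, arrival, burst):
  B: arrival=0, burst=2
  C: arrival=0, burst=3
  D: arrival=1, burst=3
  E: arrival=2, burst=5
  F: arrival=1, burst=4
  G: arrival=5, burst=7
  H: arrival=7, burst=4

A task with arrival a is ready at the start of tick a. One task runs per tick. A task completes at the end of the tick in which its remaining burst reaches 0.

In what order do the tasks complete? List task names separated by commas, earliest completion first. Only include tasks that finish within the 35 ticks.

t=0: L0/L1/L2 = BC/-/- → run B
t=1: L0/L1/L2 = BCDF/-/- → run B
t=2: L0/L1/L2 = CDFE/-/- → run C
t=3: L0/L1/L2 = CDFE/-/- → run C
t=4: L0/L1/L2 = CDFE/-/- → run C
t=5: L0/L1/L2 = DFEG/-/- → run D
t=6: L0/L1/L2 = DFEG/-/- → run D
t=7: L0/L1/L2 = DFEGH/-/- → run D
t=8: L0/L1/L2 = FEGH/-/- → run F
t=9: L0/L1/L2 = FEGH/-/- → run F
t=10: L0/L1/L2 = FEGH/-/- → run F
t=11: L0/L1/L2 = EGH/F/- → run E
t=12: L0/L1/L2 = EGH/F/- → run E
t=13: L0/L1/L2 = EGH/F/- → run E
t=14: L0/L1/L2 = GH/FE/- → run G
t=15: L0/L1/L2 = GH/FE/- → run G
t=16: L0/L1/L2 = GH/FE/- → run G
t=17: L0/L1/L2 = H/FEG/- → run H
t=18: L0/L1/L2 = H/FEG/- → run H
t=19: L0/L1/L2 = H/FEG/- → run H
t=20: L0/L1/L2 = -/FEGH/- → run F
t=21: L0/L1/L2 = -/EGH/- → run E
t=22: L0/L1/L2 = -/EGH/- → run E
t=23: L0/L1/L2 = -/GH/- → run G
t=24: L0/L1/L2 = -/GH/- → run G
t=25: L0/L1/L2 = -/GH/- → run G
t=26: L0/L1/L2 = -/GH/- → run G
t=27: L0/L1/L2 = -/H/- → run H
t=28: (idle)
t=29: (idle)
t=30: (idle)
t=31: (idle)
t=32: (idle)
t=33: (idle)
t=34: (idle)

completion order = B, C, D, F, E, G, H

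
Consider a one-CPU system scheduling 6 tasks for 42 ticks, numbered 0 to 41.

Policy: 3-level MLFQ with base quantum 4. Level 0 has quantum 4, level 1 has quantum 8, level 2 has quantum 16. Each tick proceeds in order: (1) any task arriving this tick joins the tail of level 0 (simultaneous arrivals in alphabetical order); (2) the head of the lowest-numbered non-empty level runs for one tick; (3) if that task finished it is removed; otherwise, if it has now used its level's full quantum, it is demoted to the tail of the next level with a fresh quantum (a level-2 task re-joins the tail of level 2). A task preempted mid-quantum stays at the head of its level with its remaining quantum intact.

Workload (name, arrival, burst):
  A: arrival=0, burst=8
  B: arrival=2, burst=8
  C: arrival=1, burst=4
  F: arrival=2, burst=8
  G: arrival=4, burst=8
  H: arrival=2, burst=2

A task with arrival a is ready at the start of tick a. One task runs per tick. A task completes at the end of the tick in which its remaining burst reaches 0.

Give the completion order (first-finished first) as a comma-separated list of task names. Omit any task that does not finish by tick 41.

t=0: L0/L1/L2 = A/-/- → run A
t=1: L0/L1/L2 = AC/-/- → run A
t=2: L0/L1/L2 = ACBFH/-/- → run A
t=3: L0/L1/L2 = ACBFH/-/- → run A
t=4: L0/L1/L2 = CBFHG/A/- → run C
t=5: L0/L1/L2 = CBFHG/A/- → run C
t=6: L0/L1/L2 = CBFHG/A/- → run C
t=7: L0/L1/L2 = CBFHG/A/- → run C
t=8: L0/L1/L2 = BFHG/A/- → run B
t=9: L0/L1/L2 = BFHG/A/- → run B
t=10: L0/L1/L2 = BFHG/A/- → run B
t=11: L0/L1/L2 = BFHG/A/- → run B
t=12: L0/L1/L2 = FHG/AB/- → run F
t=13: L0/L1/L2 = FHG/AB/- → run F
t=14: L0/L1/L2 = FHG/AB/- → run F
t=15: L0/L1/L2 = FHG/AB/- → run F
t=16: L0/L1/L2 = HG/ABF/- → run H
t=17: L0/L1/L2 = HG/ABF/- → run H
t=18: L0/L1/L2 = G/ABF/- → run G
t=19: L0/L1/L2 = G/ABF/- → run G
t=20: L0/L1/L2 = G/ABF/- → run G
t=21: L0/L1/L2 = G/ABF/- → run G
t=22: L0/L1/L2 = -/ABFG/- → run A
t=23: L0/L1/L2 = -/ABFG/- → run A
t=24: L0/L1/L2 = -/ABFG/- → run A
t=25: L0/L1/L2 = -/ABFG/- → run A
t=26: L0/L1/L2 = -/BFG/- → run B
t=27: L0/L1/L2 = -/BFG/- → run B
t=28: L0/L1/L2 = -/BFG/- → run B
t=29: L0/L1/L2 = -/BFG/- → run B
t=30: L0/L1/L2 = -/FG/- → run F
t=31: L0/L1/L2 = -/FG/- → run F
t=32: L0/L1/L2 = -/FG/- → run F
t=33: L0/L1/L2 = -/FG/- → run F
t=34: L0/L1/L2 = -/G/- → run G
t=35: L0/L1/L2 = -/G/- → run G
t=36: L0/L1/L2 = -/G/- → run G
t=37: L0/L1/L2 = -/G/- → run G
t=38: (idle)
t=39: (idle)
t=40: (idle)
t=41: (idle)

completion order = C, H, A, B, F, G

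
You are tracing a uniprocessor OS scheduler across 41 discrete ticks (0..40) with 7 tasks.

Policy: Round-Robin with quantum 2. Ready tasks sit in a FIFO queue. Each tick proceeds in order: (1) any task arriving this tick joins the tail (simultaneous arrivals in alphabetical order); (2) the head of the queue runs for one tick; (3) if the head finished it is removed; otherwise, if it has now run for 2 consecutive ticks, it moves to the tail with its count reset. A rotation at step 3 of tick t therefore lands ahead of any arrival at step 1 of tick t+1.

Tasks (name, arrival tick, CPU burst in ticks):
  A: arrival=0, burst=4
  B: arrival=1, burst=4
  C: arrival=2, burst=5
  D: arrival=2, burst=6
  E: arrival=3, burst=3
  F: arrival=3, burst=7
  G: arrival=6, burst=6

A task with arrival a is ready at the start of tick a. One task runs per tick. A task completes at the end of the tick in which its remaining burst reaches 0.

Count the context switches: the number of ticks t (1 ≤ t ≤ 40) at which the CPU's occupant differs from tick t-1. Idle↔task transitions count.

context switches = 19

t=0: queue=[A] q_used=0 → run A
t=1: queue=[A,B] q_used=1 → run A
t=2: queue=[B,A,C,D] q_used=0 → run B
t=3: queue=[B,A,C,D,E,F] q_used=1 → run B
t=4: queue=[A,C,D,E,F,B] q_used=0 → run A
t=5: queue=[A,C,D,E,F,B] q_used=1 → run A
t=6: queue=[C,D,E,F,B,G] q_used=0 → run C
t=7: queue=[C,D,E,F,B,G] q_used=1 → run C
t=8: queue=[D,E,F,B,G,C] q_used=0 → run D
t=9: queue=[D,E,F,B,G,C] q_used=1 → run D
t=10: queue=[E,F,B,G,C,D] q_used=0 → run E
t=11: queue=[E,F,B,G,C,D] q_used=1 → run E
t=12: queue=[F,B,G,C,D,E] q_used=0 → run F
t=13: queue=[F,B,G,C,D,E] q_used=1 → run F
t=14: queue=[B,G,C,D,E,F] q_used=0 → run B
t=15: queue=[B,G,C,D,E,F] q_used=1 → run B
t=16: queue=[G,C,D,E,F] q_used=0 → run G
t=17: queue=[G,C,D,E,F] q_used=1 → run G
t=18: queue=[C,D,E,F,G] q_used=0 → run C
t=19: queue=[C,D,E,F,G] q_used=1 → run C
t=20: queue=[D,E,F,G,C] q_used=0 → run D
t=21: queue=[D,E,F,G,C] q_used=1 → run D
t=22: queue=[E,F,G,C,D] q_used=0 → run E
t=23: queue=[F,G,C,D] q_used=0 → run F
t=24: queue=[F,G,C,D] q_used=1 → run F
t=25: queue=[G,C,D,F] q_used=0 → run G
t=26: queue=[G,C,D,F] q_used=1 → run G
t=27: queue=[C,D,F,G] q_used=0 → run C
t=28: queue=[D,F,G] q_used=0 → run D
t=29: queue=[D,F,G] q_used=1 → run D
t=30: queue=[F,G] q_used=0 → run F
t=31: queue=[F,G] q_used=1 → run F
t=32: queue=[G,F] q_used=0 → run G
t=33: queue=[G,F] q_used=1 → run G
t=34: queue=[F] q_used=0 → run F
t=35: (idle)
t=36: (idle)
t=37: (idle)
t=38: (idle)
t=39: (idle)
t=40: (idle)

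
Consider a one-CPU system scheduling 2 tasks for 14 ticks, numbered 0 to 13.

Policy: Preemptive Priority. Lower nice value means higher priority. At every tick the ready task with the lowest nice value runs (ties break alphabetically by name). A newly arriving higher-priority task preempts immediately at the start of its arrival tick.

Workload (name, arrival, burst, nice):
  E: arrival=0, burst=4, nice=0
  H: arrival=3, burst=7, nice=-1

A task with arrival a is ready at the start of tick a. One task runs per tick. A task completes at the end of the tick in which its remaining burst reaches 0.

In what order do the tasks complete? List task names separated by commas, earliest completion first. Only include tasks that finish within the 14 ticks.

completion order = H, E

t=0: ready={E} → run E
t=1: ready={E} → run E
t=2: ready={E} → run E
t=3: ready={E,H} → run H
t=4: ready={E,H} → run H
t=5: ready={E,H} → run H
t=6: ready={E,H} → run H
t=7: ready={E,H} → run H
t=8: ready={E,H} → run H
t=9: ready={E,H} → run H
t=10: ready={E} → run E
t=11: (idle)
t=12: (idle)
t=13: (idle)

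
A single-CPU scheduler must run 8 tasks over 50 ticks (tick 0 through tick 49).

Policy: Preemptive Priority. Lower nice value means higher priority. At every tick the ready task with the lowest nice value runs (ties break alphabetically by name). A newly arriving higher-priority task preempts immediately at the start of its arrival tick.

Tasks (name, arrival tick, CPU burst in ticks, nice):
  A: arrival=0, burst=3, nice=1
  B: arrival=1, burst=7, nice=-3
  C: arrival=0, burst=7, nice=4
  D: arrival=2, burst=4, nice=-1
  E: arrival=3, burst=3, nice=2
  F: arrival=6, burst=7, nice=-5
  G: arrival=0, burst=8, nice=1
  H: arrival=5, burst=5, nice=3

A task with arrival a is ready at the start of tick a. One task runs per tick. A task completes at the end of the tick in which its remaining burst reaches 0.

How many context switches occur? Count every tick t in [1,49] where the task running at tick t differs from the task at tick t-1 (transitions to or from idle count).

t=0: ready={A,C,G} → run A
t=1: ready={A,B,C,G} → run B
t=2: ready={A,B,C,D,G} → run B
t=3: ready={A,B,C,D,E,G} → run B
t=4: ready={A,B,C,D,E,G} → run B
t=5: ready={A,B,C,D,E,G,H} → run B
t=6: ready={A,B,C,D,E,F,G,H} → run F
t=7: ready={A,B,C,D,E,F,G,H} → run F
t=8: ready={A,B,C,D,E,F,G,H} → run F
t=9: ready={A,B,C,D,E,F,G,H} → run F
t=10: ready={A,B,C,D,E,F,G,H} → run F
t=11: ready={A,B,C,D,E,F,G,H} → run F
t=12: ready={A,B,C,D,E,F,G,H} → run F
t=13: ready={A,B,C,D,E,G,H} → run B
t=14: ready={A,B,C,D,E,G,H} → run B
t=15: ready={A,C,D,E,G,H} → run D
t=16: ready={A,C,D,E,G,H} → run D
t=17: ready={A,C,D,E,G,H} → run D
t=18: ready={A,C,D,E,G,H} → run D
t=19: ready={A,C,E,G,H} → run A
t=20: ready={A,C,E,G,H} → run A
t=21: ready={C,E,G,H} → run G
t=22: ready={C,E,G,H} → run G
t=23: ready={C,E,G,H} → run G
t=24: ready={C,E,G,H} → run G
t=25: ready={C,E,G,H} → run G
t=26: ready={C,E,G,H} → run G
t=27: ready={C,E,G,H} → run G
t=28: ready={C,E,G,H} → run G
t=29: ready={C,E,H} → run E
t=30: ready={C,E,H} → run E
t=31: ready={C,E,H} → run E
t=32: ready={C,H} → run H
t=33: ready={C,H} → run H
t=34: ready={C,H} → run H
t=35: ready={C,H} → run H
t=36: ready={C,H} → run H
t=37: ready={C} → run C
t=38: ready={C} → run C
t=39: ready={C} → run C
t=40: ready={C} → run C
t=41: ready={C} → run C
t=42: ready={C} → run C
t=43: ready={C} → run C
t=44: (idle)
t=45: (idle)
t=46: (idle)
t=47: (idle)
t=48: (idle)
t=49: (idle)

context switches = 10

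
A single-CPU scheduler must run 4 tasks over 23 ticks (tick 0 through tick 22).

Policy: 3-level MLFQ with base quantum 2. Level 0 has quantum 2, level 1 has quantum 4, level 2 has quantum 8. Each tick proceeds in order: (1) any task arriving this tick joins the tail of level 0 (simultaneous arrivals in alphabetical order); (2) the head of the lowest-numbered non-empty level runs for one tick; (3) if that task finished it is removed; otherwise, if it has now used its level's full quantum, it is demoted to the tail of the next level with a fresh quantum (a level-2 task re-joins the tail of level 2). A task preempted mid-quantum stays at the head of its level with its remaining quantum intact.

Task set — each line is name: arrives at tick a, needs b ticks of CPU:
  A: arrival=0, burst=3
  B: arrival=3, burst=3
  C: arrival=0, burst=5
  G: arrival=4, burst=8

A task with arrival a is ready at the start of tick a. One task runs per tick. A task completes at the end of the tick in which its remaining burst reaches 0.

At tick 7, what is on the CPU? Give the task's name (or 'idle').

running at tick 7 = G

t=0: L0/L1/L2 = AC/-/- → run A
t=1: L0/L1/L2 = AC/-/- → run A
t=2: L0/L1/L2 = C/A/- → run C
t=3: L0/L1/L2 = CB/A/- → run C
t=4: L0/L1/L2 = BG/AC/- → run B
t=5: L0/L1/L2 = BG/AC/- → run B
t=6: L0/L1/L2 = G/ACB/- → run G
t=7: L0/L1/L2 = G/ACB/- → run G
t=8: L0/L1/L2 = -/ACBG/- → run A
t=9: L0/L1/L2 = -/CBG/- → run C
t=10: L0/L1/L2 = -/CBG/- → run C
t=11: L0/L1/L2 = -/CBG/- → run C
t=12: L0/L1/L2 = -/BG/- → run B
t=13: L0/L1/L2 = -/G/- → run G
t=14: L0/L1/L2 = -/G/- → run G
t=15: L0/L1/L2 = -/G/- → run G
t=16: L0/L1/L2 = -/G/- → run G
t=17: L0/L1/L2 = -/-/G → run G
t=18: L0/L1/L2 = -/-/G → run G
t=19: (idle)
t=20: (idle)
t=21: (idle)
t=22: (idle)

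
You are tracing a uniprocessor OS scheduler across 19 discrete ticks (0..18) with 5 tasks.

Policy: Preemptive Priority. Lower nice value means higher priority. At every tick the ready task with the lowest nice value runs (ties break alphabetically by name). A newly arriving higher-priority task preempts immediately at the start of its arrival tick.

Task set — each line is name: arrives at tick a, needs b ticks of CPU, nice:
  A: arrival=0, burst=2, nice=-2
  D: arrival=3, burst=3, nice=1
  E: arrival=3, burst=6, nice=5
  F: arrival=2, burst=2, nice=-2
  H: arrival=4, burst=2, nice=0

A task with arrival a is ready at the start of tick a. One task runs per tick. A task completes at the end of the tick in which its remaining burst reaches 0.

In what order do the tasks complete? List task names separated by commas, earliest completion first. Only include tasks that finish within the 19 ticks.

completion order = A, F, H, D, E

t=0: ready={A} → run A
t=1: ready={A} → run A
t=2: ready={F} → run F
t=3: ready={D,E,F} → run F
t=4: ready={D,E,H} → run H
t=5: ready={D,E,H} → run H
t=6: ready={D,E} → run D
t=7: ready={D,E} → run D
t=8: ready={D,E} → run D
t=9: ready={E} → run E
t=10: ready={E} → run E
t=11: ready={E} → run E
t=12: ready={E} → run E
t=13: ready={E} → run E
t=14: ready={E} → run E
t=15: (idle)
t=16: (idle)
t=17: (idle)
t=18: (idle)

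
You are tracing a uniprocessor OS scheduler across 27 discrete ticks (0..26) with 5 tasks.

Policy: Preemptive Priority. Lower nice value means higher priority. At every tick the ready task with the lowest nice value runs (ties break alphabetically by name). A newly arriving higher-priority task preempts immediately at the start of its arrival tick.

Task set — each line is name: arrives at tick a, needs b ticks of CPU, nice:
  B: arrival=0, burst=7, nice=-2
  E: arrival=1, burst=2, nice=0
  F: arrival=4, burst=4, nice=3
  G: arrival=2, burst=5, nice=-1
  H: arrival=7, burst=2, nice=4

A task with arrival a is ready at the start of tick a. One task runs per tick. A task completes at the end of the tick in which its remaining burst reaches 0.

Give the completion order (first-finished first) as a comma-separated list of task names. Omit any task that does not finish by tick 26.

t=0: ready={B} → run B
t=1: ready={B,E} → run B
t=2: ready={B,E,G} → run B
t=3: ready={B,E,G} → run B
t=4: ready={B,E,F,G} → run B
t=5: ready={B,E,F,G} → run B
t=6: ready={B,E,F,G} → run B
t=7: ready={E,F,G,H} → run G
t=8: ready={E,F,G,H} → run G
t=9: ready={E,F,G,H} → run G
t=10: ready={E,F,G,H} → run G
t=11: ready={E,F,G,H} → run G
t=12: ready={E,F,H} → run E
t=13: ready={E,F,H} → run E
t=14: ready={F,H} → run F
t=15: ready={F,H} → run F
t=16: ready={F,H} → run F
t=17: ready={F,H} → run F
t=18: ready={H} → run H
t=19: ready={H} → run H
t=20: (idle)
t=21: (idle)
t=22: (idle)
t=23: (idle)
t=24: (idle)
t=25: (idle)
t=26: (idle)

completion order = B, G, E, F, H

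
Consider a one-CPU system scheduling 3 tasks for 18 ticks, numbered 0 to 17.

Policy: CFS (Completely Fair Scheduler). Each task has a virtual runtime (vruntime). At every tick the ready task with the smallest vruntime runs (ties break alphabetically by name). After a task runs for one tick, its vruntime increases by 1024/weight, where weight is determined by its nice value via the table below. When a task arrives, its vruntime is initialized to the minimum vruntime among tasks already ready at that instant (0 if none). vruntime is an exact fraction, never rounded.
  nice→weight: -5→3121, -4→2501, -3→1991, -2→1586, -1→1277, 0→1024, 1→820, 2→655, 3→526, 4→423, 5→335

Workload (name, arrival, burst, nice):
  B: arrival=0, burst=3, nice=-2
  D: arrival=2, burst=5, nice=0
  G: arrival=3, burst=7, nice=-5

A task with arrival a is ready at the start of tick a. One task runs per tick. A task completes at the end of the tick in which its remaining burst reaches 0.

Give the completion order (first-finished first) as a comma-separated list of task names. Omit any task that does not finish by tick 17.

t=0: vr[B=0] → run B
t=1: vr[B=512/793] → run B
t=2: vr[B=1024/793 D=1024/793] → run B
t=3: vr[D=1024/793 G=1024/793] → run D
t=4: vr[D=1817/793 G=1024/793] → run G
t=5: vr[D=1817/793 G=4007936/2474953] → run G
t=6: vr[D=1817/793 G=4819968/2474953] → run G
t=7: vr[D=1817/793 G=5632000/2474953] → run G
t=8: vr[D=1817/793 G=6444032/2474953] → run D
t=9: vr[D=2610/793 G=6444032/2474953] → run G
t=10: vr[D=2610/793 G=7256064/2474953] → run G
t=11: vr[D=2610/793 G=8068096/2474953] → run G
t=12: vr[D=2610/793] → run D
t=13: vr[D=3403/793] → run D
t=14: vr[D=4196/793] → run D
t=15: (idle)
t=16: (idle)
t=17: (idle)

completion order = B, G, D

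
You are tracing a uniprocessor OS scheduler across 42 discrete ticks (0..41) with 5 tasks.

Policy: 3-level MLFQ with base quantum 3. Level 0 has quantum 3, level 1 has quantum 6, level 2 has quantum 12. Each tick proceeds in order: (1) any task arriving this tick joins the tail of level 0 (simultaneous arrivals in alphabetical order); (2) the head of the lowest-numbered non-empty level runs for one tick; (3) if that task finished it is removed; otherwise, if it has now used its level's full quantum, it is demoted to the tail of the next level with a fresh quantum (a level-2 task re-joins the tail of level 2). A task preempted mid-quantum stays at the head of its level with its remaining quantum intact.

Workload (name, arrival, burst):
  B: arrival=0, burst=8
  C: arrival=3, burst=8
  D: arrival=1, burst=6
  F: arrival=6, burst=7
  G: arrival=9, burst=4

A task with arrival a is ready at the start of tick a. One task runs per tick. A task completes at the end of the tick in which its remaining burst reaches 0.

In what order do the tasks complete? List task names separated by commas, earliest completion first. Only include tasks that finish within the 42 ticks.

t=0: L0/L1/L2 = B/-/- → run B
t=1: L0/L1/L2 = BD/-/- → run B
t=2: L0/L1/L2 = BD/-/- → run B
t=3: L0/L1/L2 = DC/B/- → run D
t=4: L0/L1/L2 = DC/B/- → run D
t=5: L0/L1/L2 = DC/B/- → run D
t=6: L0/L1/L2 = CF/BD/- → run C
t=7: L0/L1/L2 = CF/BD/- → run C
t=8: L0/L1/L2 = CF/BD/- → run C
t=9: L0/L1/L2 = FG/BDC/- → run F
t=10: L0/L1/L2 = FG/BDC/- → run F
t=11: L0/L1/L2 = FG/BDC/- → run F
t=12: L0/L1/L2 = G/BDCF/- → run G
t=13: L0/L1/L2 = G/BDCF/- → run G
t=14: L0/L1/L2 = G/BDCF/- → run G
t=15: L0/L1/L2 = -/BDCFG/- → run B
t=16: L0/L1/L2 = -/BDCFG/- → run B
t=17: L0/L1/L2 = -/BDCFG/- → run B
t=18: L0/L1/L2 = -/BDCFG/- → run B
t=19: L0/L1/L2 = -/BDCFG/- → run B
t=20: L0/L1/L2 = -/DCFG/- → run D
t=21: L0/L1/L2 = -/DCFG/- → run D
t=22: L0/L1/L2 = -/DCFG/- → run D
t=23: L0/L1/L2 = -/CFG/- → run C
t=24: L0/L1/L2 = -/CFG/- → run C
t=25: L0/L1/L2 = -/CFG/- → run C
t=26: L0/L1/L2 = -/CFG/- → run C
t=27: L0/L1/L2 = -/CFG/- → run C
t=28: L0/L1/L2 = -/FG/- → run F
t=29: L0/L1/L2 = -/FG/- → run F
t=30: L0/L1/L2 = -/FG/- → run F
t=31: L0/L1/L2 = -/FG/- → run F
t=32: L0/L1/L2 = -/G/- → run G
t=33: (idle)
t=34: (idle)
t=35: (idle)
t=36: (idle)
t=37: (idle)
t=38: (idle)
t=39: (idle)
t=40: (idle)
t=41: (idle)

completion order = B, D, C, F, G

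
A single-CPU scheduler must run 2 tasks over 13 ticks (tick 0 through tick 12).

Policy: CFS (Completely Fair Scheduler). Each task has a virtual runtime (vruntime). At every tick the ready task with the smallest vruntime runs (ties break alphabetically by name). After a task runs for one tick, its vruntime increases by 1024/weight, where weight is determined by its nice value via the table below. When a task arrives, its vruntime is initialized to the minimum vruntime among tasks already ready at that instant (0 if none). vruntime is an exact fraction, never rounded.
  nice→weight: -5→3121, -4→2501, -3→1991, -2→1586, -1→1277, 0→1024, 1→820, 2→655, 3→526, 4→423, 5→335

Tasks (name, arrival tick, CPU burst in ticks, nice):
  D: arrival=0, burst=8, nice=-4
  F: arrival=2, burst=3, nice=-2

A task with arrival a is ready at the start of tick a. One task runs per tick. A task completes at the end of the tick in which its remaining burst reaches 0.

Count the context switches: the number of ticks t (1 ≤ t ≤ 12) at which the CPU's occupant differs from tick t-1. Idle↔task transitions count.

context switches = 7

t=0: vr[D=0] → run D
t=1: vr[D=1024/2501] → run D
t=2: vr[D=2048/2501 F=2048/2501] → run D
t=3: vr[D=3072/2501 F=2048/2501] → run F
t=4: vr[D=3072/2501 F=47616/32513] → run D
t=5: vr[D=4096/2501 F=47616/32513] → run F
t=6: vr[D=4096/2501 F=68608/32513] → run D
t=7: vr[D=5120/2501 F=68608/32513] → run D
t=8: vr[D=6144/2501 F=68608/32513] → run F
t=9: vr[D=6144/2501] → run D
t=10: vr[D=7168/2501] → run D
t=11: (idle)
t=12: (idle)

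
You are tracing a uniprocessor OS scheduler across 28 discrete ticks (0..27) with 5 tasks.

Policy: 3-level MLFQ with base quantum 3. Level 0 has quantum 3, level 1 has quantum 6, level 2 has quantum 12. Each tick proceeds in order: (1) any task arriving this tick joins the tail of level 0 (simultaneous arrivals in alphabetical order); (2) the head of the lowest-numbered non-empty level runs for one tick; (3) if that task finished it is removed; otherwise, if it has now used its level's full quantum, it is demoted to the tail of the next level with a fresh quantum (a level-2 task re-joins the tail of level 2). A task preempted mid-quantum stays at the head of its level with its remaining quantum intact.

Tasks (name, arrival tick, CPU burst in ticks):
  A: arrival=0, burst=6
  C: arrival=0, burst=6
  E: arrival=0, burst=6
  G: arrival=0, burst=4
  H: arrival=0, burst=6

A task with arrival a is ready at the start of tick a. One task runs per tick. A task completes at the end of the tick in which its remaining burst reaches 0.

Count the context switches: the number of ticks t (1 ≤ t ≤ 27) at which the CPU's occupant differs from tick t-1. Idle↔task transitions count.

t=0: L0/L1/L2 = ACEGH/-/- → run A
t=1: L0/L1/L2 = ACEGH/-/- → run A
t=2: L0/L1/L2 = ACEGH/-/- → run A
t=3: L0/L1/L2 = CEGH/A/- → run C
t=4: L0/L1/L2 = CEGH/A/- → run C
t=5: L0/L1/L2 = CEGH/A/- → run C
t=6: L0/L1/L2 = EGH/AC/- → run E
t=7: L0/L1/L2 = EGH/AC/- → run E
t=8: L0/L1/L2 = EGH/AC/- → run E
t=9: L0/L1/L2 = GH/ACE/- → run G
t=10: L0/L1/L2 = GH/ACE/- → run G
t=11: L0/L1/L2 = GH/ACE/- → run G
t=12: L0/L1/L2 = H/ACEG/- → run H
t=13: L0/L1/L2 = H/ACEG/- → run H
t=14: L0/L1/L2 = H/ACEG/- → run H
t=15: L0/L1/L2 = -/ACEGH/- → run A
t=16: L0/L1/L2 = -/ACEGH/- → run A
t=17: L0/L1/L2 = -/ACEGH/- → run A
t=18: L0/L1/L2 = -/CEGH/- → run C
t=19: L0/L1/L2 = -/CEGH/- → run C
t=20: L0/L1/L2 = -/CEGH/- → run C
t=21: L0/L1/L2 = -/EGH/- → run E
t=22: L0/L1/L2 = -/EGH/- → run E
t=23: L0/L1/L2 = -/EGH/- → run E
t=24: L0/L1/L2 = -/GH/- → run G
t=25: L0/L1/L2 = -/H/- → run H
t=26: L0/L1/L2 = -/H/- → run H
t=27: L0/L1/L2 = -/H/- → run H

context switches = 9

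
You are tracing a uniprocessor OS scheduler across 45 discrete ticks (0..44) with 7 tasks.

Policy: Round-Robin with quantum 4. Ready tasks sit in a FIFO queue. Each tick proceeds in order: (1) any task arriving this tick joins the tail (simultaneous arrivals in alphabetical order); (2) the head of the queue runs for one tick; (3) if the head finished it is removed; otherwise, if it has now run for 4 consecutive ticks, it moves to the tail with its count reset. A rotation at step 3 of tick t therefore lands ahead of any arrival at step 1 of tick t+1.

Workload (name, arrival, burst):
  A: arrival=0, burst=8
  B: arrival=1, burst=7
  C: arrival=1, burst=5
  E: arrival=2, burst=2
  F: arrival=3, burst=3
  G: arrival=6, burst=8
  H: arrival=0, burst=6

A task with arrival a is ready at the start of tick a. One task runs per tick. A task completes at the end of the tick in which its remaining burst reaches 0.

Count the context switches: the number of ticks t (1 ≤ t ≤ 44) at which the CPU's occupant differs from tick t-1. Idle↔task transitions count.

context switches = 12

t=0: queue=[A,H] q_used=0 → run A
t=1: queue=[A,H,B,C] q_used=1 → run A
t=2: queue=[A,H,B,C,E] q_used=2 → run A
t=3: queue=[A,H,B,C,E,F] q_used=3 → run A
t=4: queue=[H,B,C,E,F,A] q_used=0 → run H
t=5: queue=[H,B,C,E,F,A] q_used=1 → run H
t=6: queue=[H,B,C,E,F,A,G] q_used=2 → run H
t=7: queue=[H,B,C,E,F,A,G] q_used=3 → run H
t=8: queue=[B,C,E,F,A,G,H] q_used=0 → run B
t=9: queue=[B,C,E,F,A,G,H] q_used=1 → run B
t=10: queue=[B,C,E,F,A,G,H] q_used=2 → run B
t=11: queue=[B,C,E,F,A,G,H] q_used=3 → run B
t=12: queue=[C,E,F,A,G,H,B] q_used=0 → run C
t=13: queue=[C,E,F,A,G,H,B] q_used=1 → run C
t=14: queue=[C,E,F,A,G,H,B] q_used=2 → run C
t=15: queue=[C,E,F,A,G,H,B] q_used=3 → run C
t=16: queue=[E,F,A,G,H,B,C] q_used=0 → run E
t=17: queue=[E,F,A,G,H,B,C] q_used=1 → run E
t=18: queue=[F,A,G,H,B,C] q_used=0 → run F
t=19: queue=[F,A,G,H,B,C] q_used=1 → run F
t=20: queue=[F,A,G,H,B,C] q_used=2 → run F
t=21: queue=[A,G,H,B,C] q_used=0 → run A
t=22: queue=[A,G,H,B,C] q_used=1 → run A
t=23: queue=[A,G,H,B,C] q_used=2 → run A
t=24: queue=[A,G,H,B,C] q_used=3 → run A
t=25: queue=[G,H,B,C] q_used=0 → run G
t=26: queue=[G,H,B,C] q_used=1 → run G
t=27: queue=[G,H,B,C] q_used=2 → run G
t=28: queue=[G,H,B,C] q_used=3 → run G
t=29: queue=[H,B,C,G] q_used=0 → run H
t=30: queue=[H,B,C,G] q_used=1 → run H
t=31: queue=[B,C,G] q_used=0 → run B
t=32: queue=[B,C,G] q_used=1 → run B
t=33: queue=[B,C,G] q_used=2 → run B
t=34: queue=[C,G] q_used=0 → run C
t=35: queue=[G] q_used=0 → run G
t=36: queue=[G] q_used=1 → run G
t=37: queue=[G] q_used=2 → run G
t=38: queue=[G] q_used=3 → run G
t=39: (idle)
t=40: (idle)
t=41: (idle)
t=42: (idle)
t=43: (idle)
t=44: (idle)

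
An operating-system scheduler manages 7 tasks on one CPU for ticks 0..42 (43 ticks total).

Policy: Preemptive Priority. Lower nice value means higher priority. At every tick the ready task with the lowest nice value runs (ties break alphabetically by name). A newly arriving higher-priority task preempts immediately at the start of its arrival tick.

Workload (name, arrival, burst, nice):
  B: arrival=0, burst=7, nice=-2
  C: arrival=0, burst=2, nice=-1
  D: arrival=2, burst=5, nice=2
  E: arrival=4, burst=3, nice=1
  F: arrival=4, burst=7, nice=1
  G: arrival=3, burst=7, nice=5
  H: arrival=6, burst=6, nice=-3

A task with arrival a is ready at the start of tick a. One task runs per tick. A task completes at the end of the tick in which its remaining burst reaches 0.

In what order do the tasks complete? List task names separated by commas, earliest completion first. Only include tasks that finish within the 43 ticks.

completion order = H, B, C, E, F, D, G

t=0: ready={B,C} → run B
t=1: ready={B,C} → run B
t=2: ready={B,C,D} → run B
t=3: ready={B,C,D,G} → run B
t=4: ready={B,C,D,E,F,G} → run B
t=5: ready={B,C,D,E,F,G} → run B
t=6: ready={B,C,D,E,F,G,H} → run H
t=7: ready={B,C,D,E,F,G,H} → run H
t=8: ready={B,C,D,E,F,G,H} → run H
t=9: ready={B,C,D,E,F,G,H} → run H
t=10: ready={B,C,D,E,F,G,H} → run H
t=11: ready={B,C,D,E,F,G,H} → run H
t=12: ready={B,C,D,E,F,G} → run B
t=13: ready={C,D,E,F,G} → run C
t=14: ready={C,D,E,F,G} → run C
t=15: ready={D,E,F,G} → run E
t=16: ready={D,E,F,G} → run E
t=17: ready={D,E,F,G} → run E
t=18: ready={D,F,G} → run F
t=19: ready={D,F,G} → run F
t=20: ready={D,F,G} → run F
t=21: ready={D,F,G} → run F
t=22: ready={D,F,G} → run F
t=23: ready={D,F,G} → run F
t=24: ready={D,F,G} → run F
t=25: ready={D,G} → run D
t=26: ready={D,G} → run D
t=27: ready={D,G} → run D
t=28: ready={D,G} → run D
t=29: ready={D,G} → run D
t=30: ready={G} → run G
t=31: ready={G} → run G
t=32: ready={G} → run G
t=33: ready={G} → run G
t=34: ready={G} → run G
t=35: ready={G} → run G
t=36: ready={G} → run G
t=37: (idle)
t=38: (idle)
t=39: (idle)
t=40: (idle)
t=41: (idle)
t=42: (idle)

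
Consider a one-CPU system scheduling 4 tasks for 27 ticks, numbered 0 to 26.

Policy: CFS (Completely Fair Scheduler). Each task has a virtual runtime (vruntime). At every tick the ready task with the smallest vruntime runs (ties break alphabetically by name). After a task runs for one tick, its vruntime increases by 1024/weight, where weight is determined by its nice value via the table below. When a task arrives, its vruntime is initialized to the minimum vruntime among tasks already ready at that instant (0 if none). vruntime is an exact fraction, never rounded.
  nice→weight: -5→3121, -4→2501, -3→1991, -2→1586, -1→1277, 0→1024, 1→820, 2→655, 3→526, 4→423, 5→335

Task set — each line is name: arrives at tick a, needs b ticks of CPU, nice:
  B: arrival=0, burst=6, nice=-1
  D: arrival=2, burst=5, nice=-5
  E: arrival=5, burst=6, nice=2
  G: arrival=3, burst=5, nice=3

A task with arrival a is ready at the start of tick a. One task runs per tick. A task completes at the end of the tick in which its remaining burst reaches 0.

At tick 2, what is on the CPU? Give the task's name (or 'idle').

t=0: vr[B=0] → run B
t=1: vr[B=1024/1277] → run B
t=2: vr[B=2048/1277 D=2048/1277] → run B
t=3: vr[B=3072/1277 D=2048/1277 G=2048/1277] → run D
t=4: vr[B=3072/1277 D=7699456/3985517 G=2048/1277] → run G
t=5: vr[B=3072/1277 D=7699456/3985517 E=7699456/3985517 G=1192448/335851] → run D
t=6: vr[B=3072/1277 D=9007104/3985517 E=7699456/3985517 G=1192448/335851] → run E
t=7: vr[B=3072/1277 D=9007104/3985517 E=9124313088/2610513635 G=1192448/335851] → run D
t=8: vr[B=3072/1277 D=10314752/3985517 E=9124313088/2610513635 G=1192448/335851] → run B
t=9: vr[B=4096/1277 D=10314752/3985517 E=9124313088/2610513635 G=1192448/335851] → run D
t=10: vr[B=4096/1277 D=11622400/3985517 E=9124313088/2610513635 G=1192448/335851] → run D
t=11: vr[B=4096/1277 E=9124313088/2610513635 G=1192448/335851] → run B
t=12: vr[B=5120/1277 E=9124313088/2610513635 G=1192448/335851] → run E
t=13: vr[B=5120/1277 E=13205482496/2610513635 G=1192448/335851] → run G
t=14: vr[B=5120/1277 E=13205482496/2610513635 G=1846272/335851] → run B
t=15: vr[E=13205482496/2610513635 G=1846272/335851] → run E
t=16: vr[E=17286651904/2610513635 G=1846272/335851] → run G
t=17: vr[E=17286651904/2610513635 G=2500096/335851] → run E
t=18: vr[E=21367821312/2610513635 G=2500096/335851] → run G
t=19: vr[E=21367821312/2610513635 G=3153920/335851] → run E
t=20: vr[E=5089798144/522102727 G=3153920/335851] → run G
t=21: vr[E=5089798144/522102727] → run E
t=22: (idle)
t=23: (idle)
t=24: (idle)
t=25: (idle)
t=26: (idle)

running at tick 2 = B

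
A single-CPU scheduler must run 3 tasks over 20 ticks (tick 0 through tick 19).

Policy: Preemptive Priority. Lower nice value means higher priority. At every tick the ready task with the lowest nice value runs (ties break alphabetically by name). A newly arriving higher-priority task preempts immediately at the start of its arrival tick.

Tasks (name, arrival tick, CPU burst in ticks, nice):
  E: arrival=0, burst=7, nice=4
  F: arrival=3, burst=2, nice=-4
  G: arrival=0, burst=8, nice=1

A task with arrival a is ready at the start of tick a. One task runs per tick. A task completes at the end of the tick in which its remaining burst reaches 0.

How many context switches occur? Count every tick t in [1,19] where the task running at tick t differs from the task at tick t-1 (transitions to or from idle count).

t=0: ready={E,G} → run G
t=1: ready={E,G} → run G
t=2: ready={E,G} → run G
t=3: ready={E,F,G} → run F
t=4: ready={E,F,G} → run F
t=5: ready={E,G} → run G
t=6: ready={E,G} → run G
t=7: ready={E,G} → run G
t=8: ready={E,G} → run G
t=9: ready={E,G} → run G
t=10: ready={E} → run E
t=11: ready={E} → run E
t=12: ready={E} → run E
t=13: ready={E} → run E
t=14: ready={E} → run E
t=15: ready={E} → run E
t=16: ready={E} → run E
t=17: (idle)
t=18: (idle)
t=19: (idle)

context switches = 4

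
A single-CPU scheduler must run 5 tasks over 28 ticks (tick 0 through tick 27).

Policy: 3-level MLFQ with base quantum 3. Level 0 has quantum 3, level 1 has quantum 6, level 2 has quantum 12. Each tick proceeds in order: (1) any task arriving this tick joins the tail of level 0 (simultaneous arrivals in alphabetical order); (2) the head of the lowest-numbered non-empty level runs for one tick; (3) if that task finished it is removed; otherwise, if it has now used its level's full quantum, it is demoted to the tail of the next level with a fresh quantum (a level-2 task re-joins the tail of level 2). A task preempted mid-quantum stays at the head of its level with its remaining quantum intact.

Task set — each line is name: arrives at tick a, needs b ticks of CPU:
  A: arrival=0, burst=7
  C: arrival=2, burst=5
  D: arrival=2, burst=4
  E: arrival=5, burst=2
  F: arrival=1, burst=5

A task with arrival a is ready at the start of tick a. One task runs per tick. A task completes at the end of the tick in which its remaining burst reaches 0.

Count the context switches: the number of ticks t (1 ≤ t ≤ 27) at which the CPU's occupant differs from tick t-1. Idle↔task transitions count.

context switches = 9

t=0: L0/L1/L2 = A/-/- → run A
t=1: L0/L1/L2 = AF/-/- → run A
t=2: L0/L1/L2 = AFCD/-/- → run A
t=3: L0/L1/L2 = FCD/A/- → run F
t=4: L0/L1/L2 = FCD/A/- → run F
t=5: L0/L1/L2 = FCDE/A/- → run F
t=6: L0/L1/L2 = CDE/AF/- → run C
t=7: L0/L1/L2 = CDE/AF/- → run C
t=8: L0/L1/L2 = CDE/AF/- → run C
t=9: L0/L1/L2 = DE/AFC/- → run D
t=10: L0/L1/L2 = DE/AFC/- → run D
t=11: L0/L1/L2 = DE/AFC/- → run D
t=12: L0/L1/L2 = E/AFCD/- → run E
t=13: L0/L1/L2 = E/AFCD/- → run E
t=14: L0/L1/L2 = -/AFCD/- → run A
t=15: L0/L1/L2 = -/AFCD/- → run A
t=16: L0/L1/L2 = -/AFCD/- → run A
t=17: L0/L1/L2 = -/AFCD/- → run A
t=18: L0/L1/L2 = -/FCD/- → run F
t=19: L0/L1/L2 = -/FCD/- → run F
t=20: L0/L1/L2 = -/CD/- → run C
t=21: L0/L1/L2 = -/CD/- → run C
t=22: L0/L1/L2 = -/D/- → run D
t=23: (idle)
t=24: (idle)
t=25: (idle)
t=26: (idle)
t=27: (idle)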